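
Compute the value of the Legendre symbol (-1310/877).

(-1310/877)
  = (444/877)    [-1310 ≡ 444 mod 877]
  = (111/877)    [877 ≡ 5 mod 8 ⇒ (2/877)^2 = +1]
  = (877/111)    [QR: 877 ≡ 1 mod 4, sign kept]
  = (100/111)    [877 ≡ 100 mod 111]
  = (25/111)    [111 ≡ 7 mod 8 ⇒ (2/111)^2 = +1]
  = (111/25)    [QR: 25 ≡ 1 mod 4, sign kept]
  = (11/25)    [111 ≡ 11 mod 25]
  = (25/11)    [QR: 25 ≡ 1 mod 4, sign kept]
  = (3/11)    [25 ≡ 3 mod 11]
  = -(11/3)    [QR: both ≡ 3 mod 4, sign flips]
  = -(2/3)    [11 ≡ 2 mod 3]
  = (1/3)    [3 ≡ 3 mod 8 ⇒ (2/3) = -1]
  = 1    [(1/3) = 1]

1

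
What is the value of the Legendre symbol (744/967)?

-1

Factor out 2: 744 = 2^3·93. Since 967 ≡ 7 (mod 8), (2/967) = +1, and (2/967)^3 = +1. Now have (93/967).
93 ≡ 1 (mod 4), so quadratic reciprocity gives (93/967) = (967/93). Reduce: 967 ≡ 37 (mod 93). Now have (37/93).
37 ≡ 1 (mod 4), so quadratic reciprocity gives (37/93) = (93/37). Reduce: 93 ≡ 19 (mod 37). Now have (19/37).
37 ≡ 1 (mod 4), so quadratic reciprocity gives (19/37) = (37/19). Reduce: 37 ≡ 18 (mod 19). Now have (18/19).
Factor out 2: 18 = 2·9. Since 19 ≡ 3 (mod 8), (2/19) = -1. Now have -(9/19).
9 ≡ 1 (mod 4), so quadratic reciprocity gives (9/19) = (19/9). Reduce: 19 ≡ 1 (mod 9). Now have -(1/9).
(1/9) = 1. Collecting the sign factors: -1.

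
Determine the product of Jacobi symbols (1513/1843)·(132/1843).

-1

By multiplicativity, (1513·132/1843) = (1513/1843)·(132/1843).
First factor (1513/1843):
(1513/1843)
  = (1843/1513)    [QR: 1513 ≡ 1 mod 4, sign kept]
  = (330/1513)    [1843 ≡ 330 mod 1513]
  = (165/1513)    [1513 ≡ 1 mod 8 ⇒ (2/1513) = +1]
  = (1513/165)    [QR: 165 ≡ 1 mod 4, sign kept]
  = (28/165)    [1513 ≡ 28 mod 165]
  = (7/165)    [165 ≡ 5 mod 8 ⇒ (2/165)^2 = +1]
  = (165/7)    [QR: 165 ≡ 1 mod 4, sign kept]
  = (4/7)    [165 ≡ 4 mod 7]
  = (1/7)    [7 ≡ 7 mod 8 ⇒ (2/7)^2 = +1]
  = 1    [(1/7) = 1]
Second factor (132/1843):
(132/1843)
  = (33/1843)    [1843 ≡ 3 mod 8 ⇒ (2/1843)^2 = +1]
  = (1843/33)    [QR: 33 ≡ 1 mod 4, sign kept]
  = (28/33)    [1843 ≡ 28 mod 33]
  = (7/33)    [33 ≡ 1 mod 8 ⇒ (2/33)^2 = +1]
  = (33/7)    [QR: 33 ≡ 1 mod 4, sign kept]
  = (5/7)    [33 ≡ 5 mod 7]
  = (7/5)    [QR: 5 ≡ 1 mod 4, sign kept]
  = (2/5)    [7 ≡ 2 mod 5]
  = -(1/5)    [5 ≡ 5 mod 8 ⇒ (2/5) = -1]
  = -1    [(1/5) = 1]
Product: (1)·(-1) = -1.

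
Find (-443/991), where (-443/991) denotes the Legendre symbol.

(-443/991)
  = (548/991)    [-443 ≡ 548 mod 991]
  = (137/991)    [991 ≡ 7 mod 8 ⇒ (2/991)^2 = +1]
  = (991/137)    [QR: 137 ≡ 1 mod 4, sign kept]
  = (32/137)    [991 ≡ 32 mod 137]
  = (1/137)    [137 ≡ 1 mod 8 ⇒ (2/137)^5 = +1]
  = 1    [(1/137) = 1]

1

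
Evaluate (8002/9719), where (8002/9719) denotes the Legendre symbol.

1

(8002/9719)
  = (4001/9719)    [9719 ≡ 7 mod 8 ⇒ (2/9719) = +1]
  = (9719/4001)    [QR: 4001 ≡ 1 mod 4, sign kept]
  = (1717/4001)    [9719 ≡ 1717 mod 4001]
  = (4001/1717)    [QR: 1717 ≡ 1 mod 4, sign kept]
  = (567/1717)    [4001 ≡ 567 mod 1717]
  = (1717/567)    [QR: 1717 ≡ 1 mod 4, sign kept]
  = (16/567)    [1717 ≡ 16 mod 567]
  = (1/567)    [567 ≡ 7 mod 8 ⇒ (2/567)^4 = +1]
  = 1    [(1/567) = 1]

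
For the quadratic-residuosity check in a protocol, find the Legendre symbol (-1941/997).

(-1941/997)
  = (53/997)    [-1941 ≡ 53 mod 997]
  = (997/53)    [QR: 53 ≡ 1 mod 4, sign kept]
  = (43/53)    [997 ≡ 43 mod 53]
  = (53/43)    [QR: 53 ≡ 1 mod 4, sign kept]
  = (10/43)    [53 ≡ 10 mod 43]
  = -(5/43)    [43 ≡ 3 mod 8 ⇒ (2/43) = -1]
  = -(43/5)    [QR: 5 ≡ 1 mod 4, sign kept]
  = -(3/5)    [43 ≡ 3 mod 5]
  = -(5/3)    [QR: 5 ≡ 1 mod 4, sign kept]
  = -(2/3)    [5 ≡ 2 mod 3]
  = (1/3)    [3 ≡ 3 mod 8 ⇒ (2/3) = -1]
  = 1    [(1/3) = 1]

1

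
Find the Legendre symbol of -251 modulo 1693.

Pull out -1: (-251|1693) = (-1|1693)·(251|1693). Since 1693 ≡ 1 (mod 4), (-1|1693) = +1. Now have (251|1693).
1693 ≡ 1 (mod 4), so quadratic reciprocity gives (251|1693) = (1693|251). Reduce: 1693 ≡ 187 (mod 251). Now have (187|251).
Both 187 ≡ 3 and 251 ≡ 3 (mod 4), so reciprocity gives (187|251) = -(251|187). Reduce: 251 ≡ 64 (mod 187). Now have -(64|187).
Factor out 2: 64 = 2^6. Since 187 ≡ 3 (mod 8), (2|187) = -1, and (2|187)^6 = +1. Now have -(1|187).
(1|187) = 1. Collecting the sign factors: -1.

-1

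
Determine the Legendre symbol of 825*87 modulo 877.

-1

By multiplicativity, (825·87/877) = (825/877)·(87/877).
First factor (825/877):
(825/877)
  = (877/825)    [QR: 825 ≡ 1 mod 4, sign kept]
  = (52/825)    [877 ≡ 52 mod 825]
  = (13/825)    [825 ≡ 1 mod 8 ⇒ (2/825)^2 = +1]
  = (825/13)    [QR: 13 ≡ 1 mod 4, sign kept]
  = (6/13)    [825 ≡ 6 mod 13]
  = -(3/13)    [13 ≡ 5 mod 8 ⇒ (2/13) = -1]
  = -(13/3)    [QR: 13 ≡ 1 mod 4, sign kept]
  = -(1/3)    [13 ≡ 1 mod 3]
  = -1    [(1/3) = 1]
Second factor (87/877):
(87/877)
  = (877/87)    [QR: 877 ≡ 1 mod 4, sign kept]
  = (7/87)    [877 ≡ 7 mod 87]
  = -(87/7)    [QR: both ≡ 3 mod 4, sign flips]
  = -(3/7)    [87 ≡ 3 mod 7]
  = (7/3)    [QR: both ≡ 3 mod 4, sign flips]
  = (1/3)    [7 ≡ 1 mod 3]
  = 1    [(1/3) = 1]
Product: (-1)·(1) = -1.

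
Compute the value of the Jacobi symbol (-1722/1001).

0

Reduce the numerator: -1722 ≡ 280 (mod 1001), so (-1722/1001) = (280/1001).
Factor out 2: 280 = 2^3·35. Since 1001 ≡ 1 (mod 8), (2/1001) = +1, and (2/1001)^3 = +1. Now have (35/1001).
1001 ≡ 1 (mod 4), so quadratic reciprocity gives (35/1001) = (1001/35). Reduce: 1001 ≡ 21 (mod 35). Now have (21/35).
21 ≡ 1 (mod 4), so quadratic reciprocity gives (21/35) = (35/21). Reduce: 35 ≡ 14 (mod 21). Now have (14/21).
Factor out 2: 14 = 2·7. Since 21 ≡ 5 (mod 8), (2/21) = -1. Now have -(7/21).
21 ≡ 1 (mod 4), so quadratic reciprocity gives (7/21) = (21/7). Reduce: 21 ≡ 0 (mod 7). Now have -(0/7).
The numerator is now 0 with denominator 7 > 1: the symbol is 0.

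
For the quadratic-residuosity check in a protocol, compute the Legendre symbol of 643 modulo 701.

701 ≡ 1 (mod 4), so quadratic reciprocity gives (643 / 701) = (701 / 643). Reduce: 701 ≡ 58 (mod 643). Now have (58 / 643).
Factor out 2: 58 = 2·29. Since 643 ≡ 3 (mod 8), (2 / 643) = -1. Now have -(29 / 643).
29 ≡ 1 (mod 4), so quadratic reciprocity gives (29 / 643) = (643 / 29). Reduce: 643 ≡ 5 (mod 29). Now have -(5 / 29).
5 ≡ 1 (mod 4), so quadratic reciprocity gives (5 / 29) = (29 / 5). Reduce: 29 ≡ 4 (mod 5). Now have -(4 / 5).
Factor out 2: 4 = 2^2. Since 5 ≡ 5 (mod 8), (2 / 5) = -1, and (2 / 5)^2 = +1. Now have -(1 / 5).
(1 / 5) = 1. Collecting the sign factors: -1.

-1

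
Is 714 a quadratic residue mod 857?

(714|857)
  = (357|857)    [857 ≡ 1 mod 8 ⇒ (2|857) = +1]
  = (857|357)    [QR: 357 ≡ 1 mod 4, sign kept]
  = (143|357)    [857 ≡ 143 mod 357]
  = (357|143)    [QR: 357 ≡ 1 mod 4, sign kept]
  = (71|143)    [357 ≡ 71 mod 143]
  = -(143|71)    [QR: both ≡ 3 mod 4, sign flips]
  = -(1|71)    [143 ≡ 1 mod 71]
  = -1    [(1|71) = 1]
The Legendre symbol is -1, so x^2 ≡ 714 (mod 857) has no solution.

no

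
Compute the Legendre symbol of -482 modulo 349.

-1

(-482|349)
  = (482|349)    [349 ≡ 1 mod 4 ⇒ (-1|349) = +1]
  = (133|349)    [482 ≡ 133 mod 349]
  = (349|133)    [QR: 133 ≡ 1 mod 4, sign kept]
  = (83|133)    [349 ≡ 83 mod 133]
  = (133|83)    [QR: 133 ≡ 1 mod 4, sign kept]
  = (50|83)    [133 ≡ 50 mod 83]
  = -(25|83)    [83 ≡ 3 mod 8 ⇒ (2|83) = -1]
  = -(83|25)    [QR: 25 ≡ 1 mod 4, sign kept]
  = -(8|25)    [83 ≡ 8 mod 25]
  = -(1|25)    [25 ≡ 1 mod 8 ⇒ (2|25)^3 = +1]
  = -1    [(1|25) = 1]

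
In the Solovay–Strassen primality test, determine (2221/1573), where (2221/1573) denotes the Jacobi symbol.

-1

Reduce the numerator: 2221 ≡ 648 (mod 1573), so (2221/1573) = (648/1573).
Factor out 2: 648 = 2^3·81. Since 1573 ≡ 5 (mod 8), (2/1573) = -1, and (2/1573)^3 = -1. Now have -(81/1573).
81 ≡ 1 (mod 4), so quadratic reciprocity gives (81/1573) = (1573/81). Reduce: 1573 ≡ 34 (mod 81). Now have -(34/81).
Factor out 2: 34 = 2·17. Since 81 ≡ 1 (mod 8), (2/81) = +1. Now have -(17/81).
17 ≡ 1 (mod 4), so quadratic reciprocity gives (17/81) = (81/17). Reduce: 81 ≡ 13 (mod 17). Now have -(13/17).
13 ≡ 1 (mod 4), so quadratic reciprocity gives (13/17) = (17/13). Reduce: 17 ≡ 4 (mod 13). Now have -(4/13).
Factor out 2: 4 = 2^2. Since 13 ≡ 5 (mod 8), (2/13) = -1, and (2/13)^2 = +1. Now have -(1/13).
(1/13) = 1. Collecting the sign factors: -1.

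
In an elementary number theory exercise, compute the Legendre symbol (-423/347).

Reduce the numerator: -423 ≡ 271 (mod 347), so (-423/347) = (271/347).
Both 271 ≡ 3 and 347 ≡ 3 (mod 4), so reciprocity gives (271/347) = -(347/271). Reduce: 347 ≡ 76 (mod 271). Now have -(76/271).
Factor out 2: 76 = 2^2·19. Since 271 ≡ 7 (mod 8), (2/271) = +1, and (2/271)^2 = +1. Now have -(19/271).
Both 19 ≡ 3 and 271 ≡ 3 (mod 4), so reciprocity gives (19/271) = -(271/19). Reduce: 271 ≡ 5 (mod 19). Now have (5/19).
5 ≡ 1 (mod 4), so quadratic reciprocity gives (5/19) = (19/5). Reduce: 19 ≡ 4 (mod 5). Now have (4/5).
Factor out 2: 4 = 2^2. Since 5 ≡ 5 (mod 8), (2/5) = -1, and (2/5)^2 = +1. Now have (1/5).
(1/5) = 1. Collecting the sign factors: 1.

1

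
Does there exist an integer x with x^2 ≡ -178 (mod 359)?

yes

(-178|359)
  = (181|359)    [-178 ≡ 181 mod 359]
  = (359|181)    [QR: 181 ≡ 1 mod 4, sign kept]
  = (178|181)    [359 ≡ 178 mod 181]
  = -(89|181)    [181 ≡ 5 mod 8 ⇒ (2|181) = -1]
  = -(181|89)    [QR: 89 ≡ 1 mod 4, sign kept]
  = -(3|89)    [181 ≡ 3 mod 89]
  = -(89|3)    [QR: 89 ≡ 1 mod 4, sign kept]
  = -(2|3)    [89 ≡ 2 mod 3]
  = (1|3)    [3 ≡ 3 mod 8 ⇒ (2|3) = -1]
  = 1    [(1|3) = 1]
The Legendre symbol is 1, so x^2 ≡ -178 (mod 359) has solution.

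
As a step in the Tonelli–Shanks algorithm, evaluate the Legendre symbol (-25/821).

1

Reduce the numerator: -25 ≡ 796 (mod 821), so (-25/821) = (796/821).
Factor out 2: 796 = 2^2·199. Since 821 ≡ 5 (mod 8), (2/821) = -1, and (2/821)^2 = +1. Now have (199/821).
821 ≡ 1 (mod 4), so quadratic reciprocity gives (199/821) = (821/199). Reduce: 821 ≡ 25 (mod 199). Now have (25/199).
25 ≡ 1 (mod 4), so quadratic reciprocity gives (25/199) = (199/25). Reduce: 199 ≡ 24 (mod 25). Now have (24/25).
Factor out 2: 24 = 2^3·3. Since 25 ≡ 1 (mod 8), (2/25) = +1, and (2/25)^3 = +1. Now have (3/25).
25 ≡ 1 (mod 4), so quadratic reciprocity gives (3/25) = (25/3). Reduce: 25 ≡ 1 (mod 3). Now have (1/3).
(1/3) = 1. Collecting the sign factors: 1.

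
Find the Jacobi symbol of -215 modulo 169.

1

(-215/169)
  = (123/169)    [-215 ≡ 123 mod 169]
  = (169/123)    [QR: 169 ≡ 1 mod 4, sign kept]
  = (46/123)    [169 ≡ 46 mod 123]
  = -(23/123)    [123 ≡ 3 mod 8 ⇒ (2/123) = -1]
  = (123/23)    [QR: both ≡ 3 mod 4, sign flips]
  = (8/23)    [123 ≡ 8 mod 23]
  = (1/23)    [23 ≡ 7 mod 8 ⇒ (2/23)^3 = +1]
  = 1    [(1/23) = 1]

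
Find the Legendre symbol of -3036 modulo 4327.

1

Reduce the numerator: -3036 ≡ 1291 (mod 4327), so (-3036/4327) = (1291/4327).
Both 1291 ≡ 3 and 4327 ≡ 3 (mod 4), so reciprocity gives (1291/4327) = -(4327/1291). Reduce: 4327 ≡ 454 (mod 1291). Now have -(454/1291).
Factor out 2: 454 = 2·227. Since 1291 ≡ 3 (mod 8), (2/1291) = -1. Now have (227/1291).
Both 227 ≡ 3 and 1291 ≡ 3 (mod 4), so reciprocity gives (227/1291) = -(1291/227). Reduce: 1291 ≡ 156 (mod 227). Now have -(156/227).
Factor out 2: 156 = 2^2·39. Since 227 ≡ 3 (mod 8), (2/227) = -1, and (2/227)^2 = +1. Now have -(39/227).
Both 39 ≡ 3 and 227 ≡ 3 (mod 4), so reciprocity gives (39/227) = -(227/39). Reduce: 227 ≡ 32 (mod 39). Now have (32/39).
Factor out 2: 32 = 2^5. Since 39 ≡ 7 (mod 8), (2/39) = +1, and (2/39)^5 = +1. Now have (1/39).
(1/39) = 1. Collecting the sign factors: 1.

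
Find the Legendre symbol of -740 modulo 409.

Pull out -1: (-740/409) = (-1/409)·(740/409). Since 409 ≡ 1 (mod 4), (-1/409) = +1. Now have (740/409).
Reduce the numerator: 740 ≡ 331 (mod 409), so (740/409) = (331/409).
409 ≡ 1 (mod 4), so quadratic reciprocity gives (331/409) = (409/331). Reduce: 409 ≡ 78 (mod 331). Now have (78/331).
Factor out 2: 78 = 2·39. Since 331 ≡ 3 (mod 8), (2/331) = -1. Now have -(39/331).
Both 39 ≡ 3 and 331 ≡ 3 (mod 4), so reciprocity gives (39/331) = -(331/39). Reduce: 331 ≡ 19 (mod 39). Now have (19/39).
Both 19 ≡ 3 and 39 ≡ 3 (mod 4), so reciprocity gives (19/39) = -(39/19). Reduce: 39 ≡ 1 (mod 19). Now have -(1/19).
(1/19) = 1. Collecting the sign factors: -1.

-1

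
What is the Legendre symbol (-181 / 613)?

1

(-181 / 613)
  = (432 / 613)    [-181 ≡ 432 mod 613]
  = (27 / 613)    [613 ≡ 5 mod 8 ⇒ (2 / 613)^4 = +1]
  = (613 / 27)    [QR: 613 ≡ 1 mod 4, sign kept]
  = (19 / 27)    [613 ≡ 19 mod 27]
  = -(27 / 19)    [QR: both ≡ 3 mod 4, sign flips]
  = -(8 / 19)    [27 ≡ 8 mod 19]
  = (1 / 19)    [19 ≡ 3 mod 8 ⇒ (2 / 19)^3 = -1]
  = 1    [(1 / 19) = 1]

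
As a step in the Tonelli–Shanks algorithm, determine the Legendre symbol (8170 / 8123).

Reduce the numerator: 8170 ≡ 47 (mod 8123), so (8170 / 8123) = (47 / 8123).
Both 47 ≡ 3 and 8123 ≡ 3 (mod 4), so reciprocity gives (47 / 8123) = -(8123 / 47). Reduce: 8123 ≡ 39 (mod 47). Now have -(39 / 47).
Both 39 ≡ 3 and 47 ≡ 3 (mod 4), so reciprocity gives (39 / 47) = -(47 / 39). Reduce: 47 ≡ 8 (mod 39). Now have (8 / 39).
Factor out 2: 8 = 2^3. Since 39 ≡ 7 (mod 8), (2 / 39) = +1, and (2 / 39)^3 = +1. Now have (1 / 39).
(1 / 39) = 1. Collecting the sign factors: 1.

1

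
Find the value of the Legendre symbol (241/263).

-1

(241/263)
  = (263/241)    [QR: 241 ≡ 1 mod 4, sign kept]
  = (22/241)    [263 ≡ 22 mod 241]
  = (11/241)    [241 ≡ 1 mod 8 ⇒ (2/241) = +1]
  = (241/11)    [QR: 241 ≡ 1 mod 4, sign kept]
  = (10/11)    [241 ≡ 10 mod 11]
  = -(5/11)    [11 ≡ 3 mod 8 ⇒ (2/11) = -1]
  = -(11/5)    [QR: 5 ≡ 1 mod 4, sign kept]
  = -(1/5)    [11 ≡ 1 mod 5]
  = -1    [(1/5) = 1]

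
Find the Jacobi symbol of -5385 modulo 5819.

Pull out -1: (-5385 / 5819) = (-1 / 5819)·(5385 / 5819). Since 5819 ≡ 3 (mod 4), (-1 / 5819) = -1. Now have -(5385 / 5819).
5385 ≡ 1 (mod 4), so quadratic reciprocity gives (5385 / 5819) = (5819 / 5385). Reduce: 5819 ≡ 434 (mod 5385). Now have -(434 / 5385).
Factor out 2: 434 = 2·217. Since 5385 ≡ 1 (mod 8), (2 / 5385) = +1. Now have -(217 / 5385).
217 ≡ 1 (mod 4), so quadratic reciprocity gives (217 / 5385) = (5385 / 217). Reduce: 5385 ≡ 177 (mod 217). Now have -(177 / 217).
177 ≡ 1 (mod 4), so quadratic reciprocity gives (177 / 217) = (217 / 177). Reduce: 217 ≡ 40 (mod 177). Now have -(40 / 177).
Factor out 2: 40 = 2^3·5. Since 177 ≡ 1 (mod 8), (2 / 177) = +1, and (2 / 177)^3 = +1. Now have -(5 / 177).
5 ≡ 1 (mod 4), so quadratic reciprocity gives (5 / 177) = (177 / 5). Reduce: 177 ≡ 2 (mod 5). Now have -(2 / 5).
Factor out 2: 2 = 2. Since 5 ≡ 5 (mod 8), (2 / 5) = -1. Now have (1 / 5).
(1 / 5) = 1. Collecting the sign factors: 1.

1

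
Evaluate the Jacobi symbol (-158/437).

-1

(-158/437)
  = (158/437)    [437 ≡ 1 mod 4 ⇒ (-1/437) = +1]
  = -(79/437)    [437 ≡ 5 mod 8 ⇒ (2/437) = -1]
  = -(437/79)    [QR: 437 ≡ 1 mod 4, sign kept]
  = -(42/79)    [437 ≡ 42 mod 79]
  = -(21/79)    [79 ≡ 7 mod 8 ⇒ (2/79) = +1]
  = -(79/21)    [QR: 21 ≡ 1 mod 4, sign kept]
  = -(16/21)    [79 ≡ 16 mod 21]
  = -(1/21)    [21 ≡ 5 mod 8 ⇒ (2/21)^4 = +1]
  = -1    [(1/21) = 1]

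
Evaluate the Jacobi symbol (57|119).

(57|119)
  = (119|57)    [QR: 57 ≡ 1 mod 4, sign kept]
  = (5|57)    [119 ≡ 5 mod 57]
  = (57|5)    [QR: 5 ≡ 1 mod 4, sign kept]
  = (2|5)    [57 ≡ 2 mod 5]
  = -(1|5)    [5 ≡ 5 mod 8 ⇒ (2|5) = -1]
  = -1    [(1|5) = 1]

-1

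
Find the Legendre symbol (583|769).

1

769 ≡ 1 (mod 4), so quadratic reciprocity gives (583|769) = (769|583). Reduce: 769 ≡ 186 (mod 583). Now have (186|583).
Factor out 2: 186 = 2·93. Since 583 ≡ 7 (mod 8), (2|583) = +1. Now have (93|583).
93 ≡ 1 (mod 4), so quadratic reciprocity gives (93|583) = (583|93). Reduce: 583 ≡ 25 (mod 93). Now have (25|93).
25 ≡ 1 (mod 4), so quadratic reciprocity gives (25|93) = (93|25). Reduce: 93 ≡ 18 (mod 25). Now have (18|25).
Factor out 2: 18 = 2·9. Since 25 ≡ 1 (mod 8), (2|25) = +1. Now have (9|25).
9 ≡ 1 (mod 4), so quadratic reciprocity gives (9|25) = (25|9). Reduce: 25 ≡ 7 (mod 9). Now have (7|9).
9 ≡ 1 (mod 4), so quadratic reciprocity gives (7|9) = (9|7). Reduce: 9 ≡ 2 (mod 7). Now have (2|7).
Factor out 2: 2 = 2. Since 7 ≡ 7 (mod 8), (2|7) = +1. Now have (1|7).
(1|7) = 1. Collecting the sign factors: 1.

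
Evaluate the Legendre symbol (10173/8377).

1

(10173/8377)
  = (1796/8377)    [10173 ≡ 1796 mod 8377]
  = (449/8377)    [8377 ≡ 1 mod 8 ⇒ (2/8377)^2 = +1]
  = (8377/449)    [QR: 449 ≡ 1 mod 4, sign kept]
  = (295/449)    [8377 ≡ 295 mod 449]
  = (449/295)    [QR: 449 ≡ 1 mod 4, sign kept]
  = (154/295)    [449 ≡ 154 mod 295]
  = (77/295)    [295 ≡ 7 mod 8 ⇒ (2/295) = +1]
  = (295/77)    [QR: 77 ≡ 1 mod 4, sign kept]
  = (64/77)    [295 ≡ 64 mod 77]
  = (1/77)    [77 ≡ 5 mod 8 ⇒ (2/77)^6 = +1]
  = 1    [(1/77) = 1]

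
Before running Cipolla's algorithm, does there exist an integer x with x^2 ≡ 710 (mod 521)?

(710/521)
  = (189/521)    [710 ≡ 189 mod 521]
  = (521/189)    [QR: 189 ≡ 1 mod 4, sign kept]
  = (143/189)    [521 ≡ 143 mod 189]
  = (189/143)    [QR: 189 ≡ 1 mod 4, sign kept]
  = (46/143)    [189 ≡ 46 mod 143]
  = (23/143)    [143 ≡ 7 mod 8 ⇒ (2/143) = +1]
  = -(143/23)    [QR: both ≡ 3 mod 4, sign flips]
  = -(5/23)    [143 ≡ 5 mod 23]
  = -(23/5)    [QR: 5 ≡ 1 mod 4, sign kept]
  = -(3/5)    [23 ≡ 3 mod 5]
  = -(5/3)    [QR: 5 ≡ 1 mod 4, sign kept]
  = -(2/3)    [5 ≡ 2 mod 3]
  = (1/3)    [3 ≡ 3 mod 8 ⇒ (2/3) = -1]
  = 1    [(1/3) = 1]
(710/521) = 1, and 521 is prime, so 710 is a quadratic residue mod 521.

yes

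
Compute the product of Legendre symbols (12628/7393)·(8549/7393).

-1

By multiplicativity, (12628·8549/7393) = (12628/7393)·(8549/7393).
First factor (12628/7393):
(12628/7393)
  = (5235/7393)    [12628 ≡ 5235 mod 7393]
  = (7393/5235)    [QR: 7393 ≡ 1 mod 4, sign kept]
  = (2158/5235)    [7393 ≡ 2158 mod 5235]
  = -(1079/5235)    [5235 ≡ 3 mod 8 ⇒ (2/5235) = -1]
  = (5235/1079)    [QR: both ≡ 3 mod 4, sign flips]
  = (919/1079)    [5235 ≡ 919 mod 1079]
  = -(1079/919)    [QR: both ≡ 3 mod 4, sign flips]
  = -(160/919)    [1079 ≡ 160 mod 919]
  = -(5/919)    [919 ≡ 7 mod 8 ⇒ (2/919)^5 = +1]
  = -(919/5)    [QR: 5 ≡ 1 mod 4, sign kept]
  = -(4/5)    [919 ≡ 4 mod 5]
  = -(1/5)    [5 ≡ 5 mod 8 ⇒ (2/5)^2 = +1]
  = -1    [(1/5) = 1]
Second factor (8549/7393):
(8549/7393)
  = (1156/7393)    [8549 ≡ 1156 mod 7393]
  = (289/7393)    [7393 ≡ 1 mod 8 ⇒ (2/7393)^2 = +1]
  = (7393/289)    [QR: 289 ≡ 1 mod 4, sign kept]
  = (168/289)    [7393 ≡ 168 mod 289]
  = (21/289)    [289 ≡ 1 mod 8 ⇒ (2/289)^3 = +1]
  = (289/21)    [QR: 21 ≡ 1 mod 4, sign kept]
  = (16/21)    [289 ≡ 16 mod 21]
  = (1/21)    [21 ≡ 5 mod 8 ⇒ (2/21)^4 = +1]
  = 1    [(1/21) = 1]
Product: (-1)·(1) = -1.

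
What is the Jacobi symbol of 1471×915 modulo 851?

By multiplicativity, (1471·915|851) = (1471|851)·(915|851).
First factor (1471|851):
(1471|851)
  = (620|851)    [1471 ≡ 620 mod 851]
  = (155|851)    [851 ≡ 3 mod 8 ⇒ (2|851)^2 = +1]
  = -(851|155)    [QR: both ≡ 3 mod 4, sign flips]
  = -(76|155)    [851 ≡ 76 mod 155]
  = -(19|155)    [155 ≡ 3 mod 8 ⇒ (2|155)^2 = +1]
  = (155|19)    [QR: both ≡ 3 mod 4, sign flips]
  = (3|19)    [155 ≡ 3 mod 19]
  = -(19|3)    [QR: both ≡ 3 mod 4, sign flips]
  = -(1|3)    [19 ≡ 1 mod 3]
  = -1    [(1|3) = 1]
Second factor (915|851):
(915|851)
  = (64|851)    [915 ≡ 64 mod 851]
  = (1|851)    [851 ≡ 3 mod 8 ⇒ (2|851)^6 = +1]
  = 1    [(1|851) = 1]
Product: (-1)·(1) = -1.

-1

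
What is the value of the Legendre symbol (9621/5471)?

(9621/5471)
  = (4150/5471)    [9621 ≡ 4150 mod 5471]
  = (2075/5471)    [5471 ≡ 7 mod 8 ⇒ (2/5471) = +1]
  = -(5471/2075)    [QR: both ≡ 3 mod 4, sign flips]
  = -(1321/2075)    [5471 ≡ 1321 mod 2075]
  = -(2075/1321)    [QR: 1321 ≡ 1 mod 4, sign kept]
  = -(754/1321)    [2075 ≡ 754 mod 1321]
  = -(377/1321)    [1321 ≡ 1 mod 8 ⇒ (2/1321) = +1]
  = -(1321/377)    [QR: 377 ≡ 1 mod 4, sign kept]
  = -(190/377)    [1321 ≡ 190 mod 377]
  = -(95/377)    [377 ≡ 1 mod 8 ⇒ (2/377) = +1]
  = -(377/95)    [QR: 377 ≡ 1 mod 4, sign kept]
  = -(92/95)    [377 ≡ 92 mod 95]
  = -(23/95)    [95 ≡ 7 mod 8 ⇒ (2/95)^2 = +1]
  = (95/23)    [QR: both ≡ 3 mod 4, sign flips]
  = (3/23)    [95 ≡ 3 mod 23]
  = -(23/3)    [QR: both ≡ 3 mod 4, sign flips]
  = -(2/3)    [23 ≡ 2 mod 3]
  = (1/3)    [3 ≡ 3 mod 8 ⇒ (2/3) = -1]
  = 1    [(1/3) = 1]

1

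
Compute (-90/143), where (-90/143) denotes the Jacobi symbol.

1

(-90/143)
  = -(90/143)    [143 ≡ 3 mod 4 ⇒ (-1/143) = -1]
  = -(45/143)    [143 ≡ 7 mod 8 ⇒ (2/143) = +1]
  = -(143/45)    [QR: 45 ≡ 1 mod 4, sign kept]
  = -(8/45)    [143 ≡ 8 mod 45]
  = (1/45)    [45 ≡ 5 mod 8 ⇒ (2/45)^3 = -1]
  = 1    [(1/45) = 1]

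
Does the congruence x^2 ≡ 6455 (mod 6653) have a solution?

6653 ≡ 1 (mod 4), so quadratic reciprocity gives (6455/6653) = (6653/6455). Reduce: 6653 ≡ 198 (mod 6455). Now have (198/6455).
Factor out 2: 198 = 2·99. Since 6455 ≡ 7 (mod 8), (2/6455) = +1. Now have (99/6455).
Both 99 ≡ 3 and 6455 ≡ 3 (mod 4), so reciprocity gives (99/6455) = -(6455/99). Reduce: 6455 ≡ 20 (mod 99). Now have -(20/99).
Factor out 2: 20 = 2^2·5. Since 99 ≡ 3 (mod 8), (2/99) = -1, and (2/99)^2 = +1. Now have -(5/99).
5 ≡ 1 (mod 4), so quadratic reciprocity gives (5/99) = (99/5). Reduce: 99 ≡ 4 (mod 5). Now have -(4/5).
Factor out 2: 4 = 2^2. Since 5 ≡ 5 (mod 8), (2/5) = -1, and (2/5)^2 = +1. Now have -(1/5).
(1/5) = 1. Collecting the sign factors: -1.
(6455/6653) = -1, and 6653 is prime, so 6455 is not a quadratic residue mod 6653.

no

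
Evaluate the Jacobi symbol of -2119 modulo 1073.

Reduce the numerator: -2119 ≡ 27 (mod 1073), so (-2119|1073) = (27|1073).
1073 ≡ 1 (mod 4), so quadratic reciprocity gives (27|1073) = (1073|27). Reduce: 1073 ≡ 20 (mod 27). Now have (20|27).
Factor out 2: 20 = 2^2·5. Since 27 ≡ 3 (mod 8), (2|27) = -1, and (2|27)^2 = +1. Now have (5|27).
5 ≡ 1 (mod 4), so quadratic reciprocity gives (5|27) = (27|5). Reduce: 27 ≡ 2 (mod 5). Now have (2|5).
Factor out 2: 2 = 2. Since 5 ≡ 5 (mod 8), (2|5) = -1. Now have -(1|5).
(1|5) = 1. Collecting the sign factors: -1.

-1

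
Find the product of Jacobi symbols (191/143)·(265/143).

-1

By multiplicativity, (191·265/143) = (191/143)·(265/143).
First factor (191/143):
(191/143)
  = (48/143)    [191 ≡ 48 mod 143]
  = (3/143)    [143 ≡ 7 mod 8 ⇒ (2/143)^4 = +1]
  = -(143/3)    [QR: both ≡ 3 mod 4, sign flips]
  = -(2/3)    [143 ≡ 2 mod 3]
  = (1/3)    [3 ≡ 3 mod 8 ⇒ (2/3) = -1]
  = 1    [(1/3) = 1]
Second factor (265/143):
(265/143)
  = (122/143)    [265 ≡ 122 mod 143]
  = (61/143)    [143 ≡ 7 mod 8 ⇒ (2/143) = +1]
  = (143/61)    [QR: 61 ≡ 1 mod 4, sign kept]
  = (21/61)    [143 ≡ 21 mod 61]
  = (61/21)    [QR: 21 ≡ 1 mod 4, sign kept]
  = (19/21)    [61 ≡ 19 mod 21]
  = (21/19)    [QR: 21 ≡ 1 mod 4, sign kept]
  = (2/19)    [21 ≡ 2 mod 19]
  = -(1/19)    [19 ≡ 3 mod 8 ⇒ (2/19) = -1]
  = -1    [(1/19) = 1]
Product: (1)·(-1) = -1.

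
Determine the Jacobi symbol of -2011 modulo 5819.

-1

(-2011|5819)
  = -(2011|5819)    [5819 ≡ 3 mod 4 ⇒ (-1|5819) = -1]
  = (5819|2011)    [QR: both ≡ 3 mod 4, sign flips]
  = (1797|2011)    [5819 ≡ 1797 mod 2011]
  = (2011|1797)    [QR: 1797 ≡ 1 mod 4, sign kept]
  = (214|1797)    [2011 ≡ 214 mod 1797]
  = -(107|1797)    [1797 ≡ 5 mod 8 ⇒ (2|1797) = -1]
  = -(1797|107)    [QR: 1797 ≡ 1 mod 4, sign kept]
  = -(85|107)    [1797 ≡ 85 mod 107]
  = -(107|85)    [QR: 85 ≡ 1 mod 4, sign kept]
  = -(22|85)    [107 ≡ 22 mod 85]
  = (11|85)    [85 ≡ 5 mod 8 ⇒ (2|85) = -1]
  = (85|11)    [QR: 85 ≡ 1 mod 4, sign kept]
  = (8|11)    [85 ≡ 8 mod 11]
  = -(1|11)    [11 ≡ 3 mod 8 ⇒ (2|11)^3 = -1]
  = -1    [(1|11) = 1]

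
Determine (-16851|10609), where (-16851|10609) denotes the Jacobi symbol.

Pull out -1: (-16851|10609) = (-1|10609)·(16851|10609). Since 10609 ≡ 1 (mod 4), (-1|10609) = +1. Now have (16851|10609).
Reduce the numerator: 16851 ≡ 6242 (mod 10609), so (16851|10609) = (6242|10609).
Factor out 2: 6242 = 2·3121. Since 10609 ≡ 1 (mod 8), (2|10609) = +1. Now have (3121|10609).
3121 ≡ 1 (mod 4), so quadratic reciprocity gives (3121|10609) = (10609|3121). Reduce: 10609 ≡ 1246 (mod 3121). Now have (1246|3121).
Factor out 2: 1246 = 2·623. Since 3121 ≡ 1 (mod 8), (2|3121) = +1. Now have (623|3121).
3121 ≡ 1 (mod 4), so quadratic reciprocity gives (623|3121) = (3121|623). Reduce: 3121 ≡ 6 (mod 623). Now have (6|623).
Factor out 2: 6 = 2·3. Since 623 ≡ 7 (mod 8), (2|623) = +1. Now have (3|623).
Both 3 ≡ 3 and 623 ≡ 3 (mod 4), so reciprocity gives (3|623) = -(623|3). Reduce: 623 ≡ 2 (mod 3). Now have -(2|3).
Factor out 2: 2 = 2. Since 3 ≡ 3 (mod 8), (2|3) = -1. Now have (1|3).
(1|3) = 1. Collecting the sign factors: 1.

1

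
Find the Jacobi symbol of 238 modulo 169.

1

Reduce the numerator: 238 ≡ 69 (mod 169), so (238 / 169) = (69 / 169).
69 ≡ 1 (mod 4), so quadratic reciprocity gives (69 / 169) = (169 / 69). Reduce: 169 ≡ 31 (mod 69). Now have (31 / 69).
69 ≡ 1 (mod 4), so quadratic reciprocity gives (31 / 69) = (69 / 31). Reduce: 69 ≡ 7 (mod 31). Now have (7 / 31).
Both 7 ≡ 3 and 31 ≡ 3 (mod 4), so reciprocity gives (7 / 31) = -(31 / 7). Reduce: 31 ≡ 3 (mod 7). Now have -(3 / 7).
Both 3 ≡ 3 and 7 ≡ 3 (mod 4), so reciprocity gives (3 / 7) = -(7 / 3). Reduce: 7 ≡ 1 (mod 3). Now have (1 / 3).
(1 / 3) = 1. Collecting the sign factors: 1.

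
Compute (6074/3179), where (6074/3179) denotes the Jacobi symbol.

-1

Reduce the numerator: 6074 ≡ 2895 (mod 3179), so (6074/3179) = (2895/3179).
Both 2895 ≡ 3 and 3179 ≡ 3 (mod 4), so reciprocity gives (2895/3179) = -(3179/2895). Reduce: 3179 ≡ 284 (mod 2895). Now have -(284/2895).
Factor out 2: 284 = 2^2·71. Since 2895 ≡ 7 (mod 8), (2/2895) = +1, and (2/2895)^2 = +1. Now have -(71/2895).
Both 71 ≡ 3 and 2895 ≡ 3 (mod 4), so reciprocity gives (71/2895) = -(2895/71). Reduce: 2895 ≡ 55 (mod 71). Now have (55/71).
Both 55 ≡ 3 and 71 ≡ 3 (mod 4), so reciprocity gives (55/71) = -(71/55). Reduce: 71 ≡ 16 (mod 55). Now have -(16/55).
Factor out 2: 16 = 2^4. Since 55 ≡ 7 (mod 8), (2/55) = +1, and (2/55)^4 = +1. Now have -(1/55).
(1/55) = 1. Collecting the sign factors: -1.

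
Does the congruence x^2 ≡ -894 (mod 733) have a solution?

Reduce the numerator: -894 ≡ 572 (mod 733), so (-894/733) = (572/733).
Factor out 2: 572 = 2^2·143. Since 733 ≡ 5 (mod 8), (2/733) = -1, and (2/733)^2 = +1. Now have (143/733).
733 ≡ 1 (mod 4), so quadratic reciprocity gives (143/733) = (733/143). Reduce: 733 ≡ 18 (mod 143). Now have (18/143).
Factor out 2: 18 = 2·9. Since 143 ≡ 7 (mod 8), (2/143) = +1. Now have (9/143).
9 ≡ 1 (mod 4), so quadratic reciprocity gives (9/143) = (143/9). Reduce: 143 ≡ 8 (mod 9). Now have (8/9).
Factor out 2: 8 = 2^3. Since 9 ≡ 1 (mod 8), (2/9) = +1, and (2/9)^3 = +1. Now have (1/9).
(1/9) = 1. Collecting the sign factors: 1.
The Legendre symbol is 1, so x^2 ≡ -894 (mod 733) has solution.

yes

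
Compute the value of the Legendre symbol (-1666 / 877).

(-1666 / 877)
  = (88 / 877)    [-1666 ≡ 88 mod 877]
  = -(11 / 877)    [877 ≡ 5 mod 8 ⇒ (2 / 877)^3 = -1]
  = -(877 / 11)    [QR: 877 ≡ 1 mod 4, sign kept]
  = -(8 / 11)    [877 ≡ 8 mod 11]
  = (1 / 11)    [11 ≡ 3 mod 8 ⇒ (2 / 11)^3 = -1]
  = 1    [(1 / 11) = 1]

1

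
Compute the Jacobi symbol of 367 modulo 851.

Both 367 ≡ 3 and 851 ≡ 3 (mod 4), so reciprocity gives (367|851) = -(851|367). Reduce: 851 ≡ 117 (mod 367). Now have -(117|367).
117 ≡ 1 (mod 4), so quadratic reciprocity gives (117|367) = (367|117). Reduce: 367 ≡ 16 (mod 117). Now have -(16|117).
Factor out 2: 16 = 2^4. Since 117 ≡ 5 (mod 8), (2|117) = -1, and (2|117)^4 = +1. Now have -(1|117).
(1|117) = 1. Collecting the sign factors: -1.

-1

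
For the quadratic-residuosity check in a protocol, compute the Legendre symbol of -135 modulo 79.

Reduce the numerator: -135 ≡ 23 (mod 79), so (-135 / 79) = (23 / 79).
Both 23 ≡ 3 and 79 ≡ 3 (mod 4), so reciprocity gives (23 / 79) = -(79 / 23). Reduce: 79 ≡ 10 (mod 23). Now have -(10 / 23).
Factor out 2: 10 = 2·5. Since 23 ≡ 7 (mod 8), (2 / 23) = +1. Now have -(5 / 23).
5 ≡ 1 (mod 4), so quadratic reciprocity gives (5 / 23) = (23 / 5). Reduce: 23 ≡ 3 (mod 5). Now have -(3 / 5).
5 ≡ 1 (mod 4), so quadratic reciprocity gives (3 / 5) = (5 / 3). Reduce: 5 ≡ 2 (mod 3). Now have -(2 / 3).
Factor out 2: 2 = 2. Since 3 ≡ 3 (mod 8), (2 / 3) = -1. Now have (1 / 3).
(1 / 3) = 1. Collecting the sign factors: 1.

1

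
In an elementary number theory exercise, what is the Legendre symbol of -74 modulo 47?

(-74|47)
  = (20|47)    [-74 ≡ 20 mod 47]
  = (5|47)    [47 ≡ 7 mod 8 ⇒ (2|47)^2 = +1]
  = (47|5)    [QR: 5 ≡ 1 mod 4, sign kept]
  = (2|5)    [47 ≡ 2 mod 5]
  = -(1|5)    [5 ≡ 5 mod 8 ⇒ (2|5) = -1]
  = -1    [(1|5) = 1]

-1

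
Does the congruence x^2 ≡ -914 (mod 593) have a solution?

Reduce the numerator: -914 ≡ 272 (mod 593), so (-914|593) = (272|593).
Factor out 2: 272 = 2^4·17. Since 593 ≡ 1 (mod 8), (2|593) = +1, and (2|593)^4 = +1. Now have (17|593).
17 ≡ 1 (mod 4), so quadratic reciprocity gives (17|593) = (593|17). Reduce: 593 ≡ 15 (mod 17). Now have (15|17).
17 ≡ 1 (mod 4), so quadratic reciprocity gives (15|17) = (17|15). Reduce: 17 ≡ 2 (mod 15). Now have (2|15).
Factor out 2: 2 = 2. Since 15 ≡ 7 (mod 8), (2|15) = +1. Now have (1|15).
(1|15) = 1. Collecting the sign factors: 1.
The Legendre symbol is 1, so x^2 ≡ -914 (mod 593) has solution.

yes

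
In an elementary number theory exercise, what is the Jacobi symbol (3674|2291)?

1

Reduce the numerator: 3674 ≡ 1383 (mod 2291), so (3674|2291) = (1383|2291).
Both 1383 ≡ 3 and 2291 ≡ 3 (mod 4), so reciprocity gives (1383|2291) = -(2291|1383). Reduce: 2291 ≡ 908 (mod 1383). Now have -(908|1383).
Factor out 2: 908 = 2^2·227. Since 1383 ≡ 7 (mod 8), (2|1383) = +1, and (2|1383)^2 = +1. Now have -(227|1383).
Both 227 ≡ 3 and 1383 ≡ 3 (mod 4), so reciprocity gives (227|1383) = -(1383|227). Reduce: 1383 ≡ 21 (mod 227). Now have (21|227).
21 ≡ 1 (mod 4), so quadratic reciprocity gives (21|227) = (227|21). Reduce: 227 ≡ 17 (mod 21). Now have (17|21).
17 ≡ 1 (mod 4), so quadratic reciprocity gives (17|21) = (21|17). Reduce: 21 ≡ 4 (mod 17). Now have (4|17).
Factor out 2: 4 = 2^2. Since 17 ≡ 1 (mod 8), (2|17) = +1, and (2|17)^2 = +1. Now have (1|17).
(1|17) = 1. Collecting the sign factors: 1.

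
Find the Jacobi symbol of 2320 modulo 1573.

-1

Reduce the numerator: 2320 ≡ 747 (mod 1573), so (2320|1573) = (747|1573).
1573 ≡ 1 (mod 4), so quadratic reciprocity gives (747|1573) = (1573|747). Reduce: 1573 ≡ 79 (mod 747). Now have (79|747).
Both 79 ≡ 3 and 747 ≡ 3 (mod 4), so reciprocity gives (79|747) = -(747|79). Reduce: 747 ≡ 36 (mod 79). Now have -(36|79).
Factor out 2: 36 = 2^2·9. Since 79 ≡ 7 (mod 8), (2|79) = +1, and (2|79)^2 = +1. Now have -(9|79).
9 ≡ 1 (mod 4), so quadratic reciprocity gives (9|79) = (79|9). Reduce: 79 ≡ 7 (mod 9). Now have -(7|9).
9 ≡ 1 (mod 4), so quadratic reciprocity gives (7|9) = (9|7). Reduce: 9 ≡ 2 (mod 7). Now have -(2|7).
Factor out 2: 2 = 2. Since 7 ≡ 7 (mod 8), (2|7) = +1. Now have -(1|7).
(1|7) = 1. Collecting the sign factors: -1.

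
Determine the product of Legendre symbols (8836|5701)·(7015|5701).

1

By multiplicativity, (8836·7015|5701) = (8836|5701)·(7015|5701).
First factor (8836|5701):
Reduce the numerator: 8836 ≡ 3135 (mod 5701), so (8836|5701) = (3135|5701).
5701 ≡ 1 (mod 4), so quadratic reciprocity gives (3135|5701) = (5701|3135). Reduce: 5701 ≡ 2566 (mod 3135). Now have (2566|3135).
Factor out 2: 2566 = 2·1283. Since 3135 ≡ 7 (mod 8), (2|3135) = +1. Now have (1283|3135).
Both 1283 ≡ 3 and 3135 ≡ 3 (mod 4), so reciprocity gives (1283|3135) = -(3135|1283). Reduce: 3135 ≡ 569 (mod 1283). Now have -(569|1283).
569 ≡ 1 (mod 4), so quadratic reciprocity gives (569|1283) = (1283|569). Reduce: 1283 ≡ 145 (mod 569). Now have -(145|569).
145 ≡ 1 (mod 4), so quadratic reciprocity gives (145|569) = (569|145). Reduce: 569 ≡ 134 (mod 145). Now have -(134|145).
Factor out 2: 134 = 2·67. Since 145 ≡ 1 (mod 8), (2|145) = +1. Now have -(67|145).
145 ≡ 1 (mod 4), so quadratic reciprocity gives (67|145) = (145|67). Reduce: 145 ≡ 11 (mod 67). Now have -(11|67).
Both 11 ≡ 3 and 67 ≡ 3 (mod 4), so reciprocity gives (11|67) = -(67|11). Reduce: 67 ≡ 1 (mod 11). Now have (1|11).
(1|11) = 1. Collecting the sign factors: 1.
Second factor (7015|5701):
Reduce the numerator: 7015 ≡ 1314 (mod 5701), so (7015|5701) = (1314|5701).
Factor out 2: 1314 = 2·657. Since 5701 ≡ 5 (mod 8), (2|5701) = -1. Now have -(657|5701).
657 ≡ 1 (mod 4), so quadratic reciprocity gives (657|5701) = (5701|657). Reduce: 5701 ≡ 445 (mod 657). Now have -(445|657).
445 ≡ 1 (mod 4), so quadratic reciprocity gives (445|657) = (657|445). Reduce: 657 ≡ 212 (mod 445). Now have -(212|445).
Factor out 2: 212 = 2^2·53. Since 445 ≡ 5 (mod 8), (2|445) = -1, and (2|445)^2 = +1. Now have -(53|445).
53 ≡ 1 (mod 4), so quadratic reciprocity gives (53|445) = (445|53). Reduce: 445 ≡ 21 (mod 53). Now have -(21|53).
21 ≡ 1 (mod 4), so quadratic reciprocity gives (21|53) = (53|21). Reduce: 53 ≡ 11 (mod 21). Now have -(11|21).
21 ≡ 1 (mod 4), so quadratic reciprocity gives (11|21) = (21|11). Reduce: 21 ≡ 10 (mod 11). Now have -(10|11).
Factor out 2: 10 = 2·5. Since 11 ≡ 3 (mod 8), (2|11) = -1. Now have (5|11).
5 ≡ 1 (mod 4), so quadratic reciprocity gives (5|11) = (11|5). Reduce: 11 ≡ 1 (mod 5). Now have (1|5).
(1|5) = 1. Collecting the sign factors: 1.
Product: (1)·(1) = 1.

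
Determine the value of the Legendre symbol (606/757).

Factor out 2: 606 = 2·303. Since 757 ≡ 5 (mod 8), (2/757) = -1. Now have -(303/757).
757 ≡ 1 (mod 4), so quadratic reciprocity gives (303/757) = (757/303). Reduce: 757 ≡ 151 (mod 303). Now have -(151/303).
Both 151 ≡ 3 and 303 ≡ 3 (mod 4), so reciprocity gives (151/303) = -(303/151). Reduce: 303 ≡ 1 (mod 151). Now have (1/151).
(1/151) = 1. Collecting the sign factors: 1.

1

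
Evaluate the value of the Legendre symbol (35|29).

(35|29)
  = (6|29)    [35 ≡ 6 mod 29]
  = -(3|29)    [29 ≡ 5 mod 8 ⇒ (2|29) = -1]
  = -(29|3)    [QR: 29 ≡ 1 mod 4, sign kept]
  = -(2|3)    [29 ≡ 2 mod 3]
  = (1|3)    [3 ≡ 3 mod 8 ⇒ (2|3) = -1]
  = 1    [(1|3) = 1]

1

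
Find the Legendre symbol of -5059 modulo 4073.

Reduce the numerator: -5059 ≡ 3087 (mod 4073), so (-5059/4073) = (3087/4073).
4073 ≡ 1 (mod 4), so quadratic reciprocity gives (3087/4073) = (4073/3087). Reduce: 4073 ≡ 986 (mod 3087). Now have (986/3087).
Factor out 2: 986 = 2·493. Since 3087 ≡ 7 (mod 8), (2/3087) = +1. Now have (493/3087).
493 ≡ 1 (mod 4), so quadratic reciprocity gives (493/3087) = (3087/493). Reduce: 3087 ≡ 129 (mod 493). Now have (129/493).
129 ≡ 1 (mod 4), so quadratic reciprocity gives (129/493) = (493/129). Reduce: 493 ≡ 106 (mod 129). Now have (106/129).
Factor out 2: 106 = 2·53. Since 129 ≡ 1 (mod 8), (2/129) = +1. Now have (53/129).
53 ≡ 1 (mod 4), so quadratic reciprocity gives (53/129) = (129/53). Reduce: 129 ≡ 23 (mod 53). Now have (23/53).
53 ≡ 1 (mod 4), so quadratic reciprocity gives (23/53) = (53/23). Reduce: 53 ≡ 7 (mod 23). Now have (7/23).
Both 7 ≡ 3 and 23 ≡ 3 (mod 4), so reciprocity gives (7/23) = -(23/7). Reduce: 23 ≡ 2 (mod 7). Now have -(2/7).
Factor out 2: 2 = 2. Since 7 ≡ 7 (mod 8), (2/7) = +1. Now have -(1/7).
(1/7) = 1. Collecting the sign factors: -1.

-1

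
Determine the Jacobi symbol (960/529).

(960/529)
  = (431/529)    [960 ≡ 431 mod 529]
  = (529/431)    [QR: 529 ≡ 1 mod 4, sign kept]
  = (98/431)    [529 ≡ 98 mod 431]
  = (49/431)    [431 ≡ 7 mod 8 ⇒ (2/431) = +1]
  = (431/49)    [QR: 49 ≡ 1 mod 4, sign kept]
  = (39/49)    [431 ≡ 39 mod 49]
  = (49/39)    [QR: 49 ≡ 1 mod 4, sign kept]
  = (10/39)    [49 ≡ 10 mod 39]
  = (5/39)    [39 ≡ 7 mod 8 ⇒ (2/39) = +1]
  = (39/5)    [QR: 5 ≡ 1 mod 4, sign kept]
  = (4/5)    [39 ≡ 4 mod 5]
  = (1/5)    [5 ≡ 5 mod 8 ⇒ (2/5)^2 = +1]
  = 1    [(1/5) = 1]

1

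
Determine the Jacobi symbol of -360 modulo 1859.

Reduce the numerator: -360 ≡ 1499 (mod 1859), so (-360|1859) = (1499|1859).
Both 1499 ≡ 3 and 1859 ≡ 3 (mod 4), so reciprocity gives (1499|1859) = -(1859|1499). Reduce: 1859 ≡ 360 (mod 1499). Now have -(360|1499).
Factor out 2: 360 = 2^3·45. Since 1499 ≡ 3 (mod 8), (2|1499) = -1, and (2|1499)^3 = -1. Now have (45|1499).
45 ≡ 1 (mod 4), so quadratic reciprocity gives (45|1499) = (1499|45). Reduce: 1499 ≡ 14 (mod 45). Now have (14|45).
Factor out 2: 14 = 2·7. Since 45 ≡ 5 (mod 8), (2|45) = -1. Now have -(7|45).
45 ≡ 1 (mod 4), so quadratic reciprocity gives (7|45) = (45|7). Reduce: 45 ≡ 3 (mod 7). Now have -(3|7).
Both 3 ≡ 3 and 7 ≡ 3 (mod 4), so reciprocity gives (3|7) = -(7|3). Reduce: 7 ≡ 1 (mod 3). Now have (1|3).
(1|3) = 1. Collecting the sign factors: 1.

1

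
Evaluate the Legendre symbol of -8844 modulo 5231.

-1

Pull out -1: (-8844/5231) = (-1/5231)·(8844/5231). Since 5231 ≡ 3 (mod 4), (-1/5231) = -1. Now have -(8844/5231).
Reduce the numerator: 8844 ≡ 3613 (mod 5231), so (8844/5231) = (3613/5231).
3613 ≡ 1 (mod 4), so quadratic reciprocity gives (3613/5231) = (5231/3613). Reduce: 5231 ≡ 1618 (mod 3613). Now have -(1618/3613).
Factor out 2: 1618 = 2·809. Since 3613 ≡ 5 (mod 8), (2/3613) = -1. Now have (809/3613).
809 ≡ 1 (mod 4), so quadratic reciprocity gives (809/3613) = (3613/809). Reduce: 3613 ≡ 377 (mod 809). Now have (377/809).
377 ≡ 1 (mod 4), so quadratic reciprocity gives (377/809) = (809/377). Reduce: 809 ≡ 55 (mod 377). Now have (55/377).
377 ≡ 1 (mod 4), so quadratic reciprocity gives (55/377) = (377/55). Reduce: 377 ≡ 47 (mod 55). Now have (47/55).
Both 47 ≡ 3 and 55 ≡ 3 (mod 4), so reciprocity gives (47/55) = -(55/47). Reduce: 55 ≡ 8 (mod 47). Now have -(8/47).
Factor out 2: 8 = 2^3. Since 47 ≡ 7 (mod 8), (2/47) = +1, and (2/47)^3 = +1. Now have -(1/47).
(1/47) = 1. Collecting the sign factors: -1.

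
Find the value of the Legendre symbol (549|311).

Reduce the numerator: 549 ≡ 238 (mod 311), so (549|311) = (238|311).
Factor out 2: 238 = 2·119. Since 311 ≡ 7 (mod 8), (2|311) = +1. Now have (119|311).
Both 119 ≡ 3 and 311 ≡ 3 (mod 4), so reciprocity gives (119|311) = -(311|119). Reduce: 311 ≡ 73 (mod 119). Now have -(73|119).
73 ≡ 1 (mod 4), so quadratic reciprocity gives (73|119) = (119|73). Reduce: 119 ≡ 46 (mod 73). Now have -(46|73).
Factor out 2: 46 = 2·23. Since 73 ≡ 1 (mod 8), (2|73) = +1. Now have -(23|73).
73 ≡ 1 (mod 4), so quadratic reciprocity gives (23|73) = (73|23). Reduce: 73 ≡ 4 (mod 23). Now have -(4|23).
Factor out 2: 4 = 2^2. Since 23 ≡ 7 (mod 8), (2|23) = +1, and (2|23)^2 = +1. Now have -(1|23).
(1|23) = 1. Collecting the sign factors: -1.

-1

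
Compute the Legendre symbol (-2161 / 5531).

Pull out -1: (-2161 / 5531) = (-1 / 5531)·(2161 / 5531). Since 5531 ≡ 3 (mod 4), (-1 / 5531) = -1. Now have -(2161 / 5531).
2161 ≡ 1 (mod 4), so quadratic reciprocity gives (2161 / 5531) = (5531 / 2161). Reduce: 5531 ≡ 1209 (mod 2161). Now have -(1209 / 2161).
1209 ≡ 1 (mod 4), so quadratic reciprocity gives (1209 / 2161) = (2161 / 1209). Reduce: 2161 ≡ 952 (mod 1209). Now have -(952 / 1209).
Factor out 2: 952 = 2^3·119. Since 1209 ≡ 1 (mod 8), (2 / 1209) = +1, and (2 / 1209)^3 = +1. Now have -(119 / 1209).
1209 ≡ 1 (mod 4), so quadratic reciprocity gives (119 / 1209) = (1209 / 119). Reduce: 1209 ≡ 19 (mod 119). Now have -(19 / 119).
Both 19 ≡ 3 and 119 ≡ 3 (mod 4), so reciprocity gives (19 / 119) = -(119 / 19). Reduce: 119 ≡ 5 (mod 19). Now have (5 / 19).
5 ≡ 1 (mod 4), so quadratic reciprocity gives (5 / 19) = (19 / 5). Reduce: 19 ≡ 4 (mod 5). Now have (4 / 5).
Factor out 2: 4 = 2^2. Since 5 ≡ 5 (mod 8), (2 / 5) = -1, and (2 / 5)^2 = +1. Now have (1 / 5).
(1 / 5) = 1. Collecting the sign factors: 1.

1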